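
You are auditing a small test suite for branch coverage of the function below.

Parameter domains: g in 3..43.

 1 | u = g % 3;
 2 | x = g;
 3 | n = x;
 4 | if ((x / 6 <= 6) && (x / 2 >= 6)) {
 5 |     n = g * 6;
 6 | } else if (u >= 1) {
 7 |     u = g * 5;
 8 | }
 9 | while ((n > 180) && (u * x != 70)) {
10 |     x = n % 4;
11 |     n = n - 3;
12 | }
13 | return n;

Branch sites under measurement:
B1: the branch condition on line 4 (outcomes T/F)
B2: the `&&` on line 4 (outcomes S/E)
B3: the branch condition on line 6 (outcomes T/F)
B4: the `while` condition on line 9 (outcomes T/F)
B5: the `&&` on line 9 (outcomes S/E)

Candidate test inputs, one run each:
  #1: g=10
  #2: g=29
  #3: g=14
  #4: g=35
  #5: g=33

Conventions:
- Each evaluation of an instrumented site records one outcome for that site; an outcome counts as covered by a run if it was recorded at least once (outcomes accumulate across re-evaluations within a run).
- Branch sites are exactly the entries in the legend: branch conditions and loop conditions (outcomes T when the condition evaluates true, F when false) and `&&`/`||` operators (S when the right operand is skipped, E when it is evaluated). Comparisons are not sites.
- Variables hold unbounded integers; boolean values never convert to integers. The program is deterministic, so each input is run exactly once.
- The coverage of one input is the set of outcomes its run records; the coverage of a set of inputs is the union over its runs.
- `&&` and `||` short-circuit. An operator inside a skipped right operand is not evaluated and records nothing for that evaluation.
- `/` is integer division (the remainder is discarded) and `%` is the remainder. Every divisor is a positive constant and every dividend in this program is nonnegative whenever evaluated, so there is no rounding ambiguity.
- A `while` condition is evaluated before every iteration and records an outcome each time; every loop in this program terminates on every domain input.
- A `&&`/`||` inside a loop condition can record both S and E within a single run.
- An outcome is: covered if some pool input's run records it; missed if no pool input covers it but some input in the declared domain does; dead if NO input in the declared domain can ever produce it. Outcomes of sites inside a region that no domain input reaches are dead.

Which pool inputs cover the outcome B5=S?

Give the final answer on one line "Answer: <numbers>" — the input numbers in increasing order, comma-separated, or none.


input #1 (g=10): records B5=S
input #2 (g=29): records B5=S
input #3 (g=14): records B5=S
input #4 (g=35): does not record B5=S
input #5 (g=33): records B5=S
Answer: 1, 2, 3, 5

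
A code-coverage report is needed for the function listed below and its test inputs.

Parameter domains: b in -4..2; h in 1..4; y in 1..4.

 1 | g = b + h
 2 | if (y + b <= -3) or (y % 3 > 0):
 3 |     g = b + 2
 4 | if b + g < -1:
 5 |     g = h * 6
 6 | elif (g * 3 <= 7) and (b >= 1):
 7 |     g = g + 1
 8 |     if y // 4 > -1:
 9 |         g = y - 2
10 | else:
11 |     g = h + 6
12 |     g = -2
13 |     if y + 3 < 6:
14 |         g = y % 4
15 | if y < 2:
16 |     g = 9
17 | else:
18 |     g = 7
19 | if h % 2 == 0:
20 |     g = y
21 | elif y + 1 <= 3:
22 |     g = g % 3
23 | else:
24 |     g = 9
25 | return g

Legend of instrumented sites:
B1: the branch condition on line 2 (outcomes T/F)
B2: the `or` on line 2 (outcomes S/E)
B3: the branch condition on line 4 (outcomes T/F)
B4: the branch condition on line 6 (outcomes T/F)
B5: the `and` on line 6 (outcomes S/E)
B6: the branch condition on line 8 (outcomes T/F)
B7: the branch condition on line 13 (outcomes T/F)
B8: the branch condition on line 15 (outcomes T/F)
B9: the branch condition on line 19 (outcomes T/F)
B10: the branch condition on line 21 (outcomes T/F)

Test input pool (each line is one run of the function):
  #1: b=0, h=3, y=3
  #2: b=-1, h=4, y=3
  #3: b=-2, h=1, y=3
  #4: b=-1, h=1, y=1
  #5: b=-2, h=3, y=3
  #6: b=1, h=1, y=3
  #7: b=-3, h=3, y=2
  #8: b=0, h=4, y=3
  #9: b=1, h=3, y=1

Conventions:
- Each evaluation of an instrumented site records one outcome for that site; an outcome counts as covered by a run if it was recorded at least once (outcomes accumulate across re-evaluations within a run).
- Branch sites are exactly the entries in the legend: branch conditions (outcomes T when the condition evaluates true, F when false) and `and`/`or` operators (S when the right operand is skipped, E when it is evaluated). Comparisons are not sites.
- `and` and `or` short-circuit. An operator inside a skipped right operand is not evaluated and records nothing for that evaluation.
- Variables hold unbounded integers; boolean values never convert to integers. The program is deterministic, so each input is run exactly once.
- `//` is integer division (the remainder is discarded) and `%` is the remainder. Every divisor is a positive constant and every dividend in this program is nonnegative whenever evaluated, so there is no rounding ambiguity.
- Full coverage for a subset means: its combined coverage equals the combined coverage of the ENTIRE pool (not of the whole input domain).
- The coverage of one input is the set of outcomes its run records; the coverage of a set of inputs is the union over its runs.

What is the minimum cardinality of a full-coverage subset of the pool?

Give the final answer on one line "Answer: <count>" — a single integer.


input #1 (b=0, h=3, y=3): events B2->E, B1->F, B3->F, B5->S, B4->F, B7->F, B8->F, B9->F, B10->F; covers B1=F, B2=E, B3=F, B4=F, B5=S, B7=F, B8=F, B9=F, B10=F
input #2 (b=-1, h=4, y=3): events B2->E, B1->F, B3->F, B5->S, B4->F, B7->F, B8->F, B9->T; covers B1=F, B2=E, B3=F, B4=F, B5=S, B7=F, B8=F, B9=T
input #3 (b=-2, h=1, y=3): events B2->E, B1->F, B3->T, B8->F, B9->F, B10->F; covers B1=F, B2=E, B3=T, B8=F, B9=F, B10=F
input #4 (b=-1, h=1, y=1): events B2->E, B1->T, B3->F, B5->E, B4->F, B7->T, B8->T, B9->F, B10->T; covers B1=T, B2=E, B3=F, B4=F, B5=E, B7=T, B8=T, B9=F, B10=T
input #5 (b=-2, h=3, y=3): events B2->E, B1->F, B3->F, B5->E, B4->F, B7->F, B8->F, B9->F, B10->F; covers B1=F, B2=E, B3=F, B4=F, B5=E, B7=F, B8=F, B9=F, B10=F
input #6 (b=1, h=1, y=3): events B2->E, B1->F, B3->F, B5->E, B4->T, B6->T, B8->F, B9->F, B10->F; covers B1=F, B2=E, B3=F, B4=T, B5=E, B6=T, B8=F, B9=F, B10=F
input #7 (b=-3, h=3, y=2): events B2->E, B1->T, B3->T, B8->F, B9->F, B10->T; covers B1=T, B2=E, B3=T, B8=F, B9=F, B10=T
input #8 (b=0, h=4, y=3): events B2->E, B1->F, B3->F, B5->S, B4->F, B7->F, B8->F, B9->T; covers B1=F, B2=E, B3=F, B4=F, B5=S, B7=F, B8=F, B9=T
input #9 (b=1, h=3, y=1): events B2->E, B1->T, B3->F, B5->S, B4->F, B7->T, B8->T, B9->F, B10->T; covers B1=T, B2=E, B3=F, B4=F, B5=S, B7=T, B8=T, B9=F, B10=T
union over all inputs: B1=T, B1=F, B2=E, B3=T, B3=F, B4=T, B4=F, B5=S, B5=E, B6=T, B7=T, B7=F, B8=T, B8=F, B9=T, B9=F, B10=T, B10=F (18 outcomes)
checked all size-1 subsets: none covers 18 outcomes (max 9/18)
checked all size-2 subsets: none covers 18 outcomes (max 15/18)
checked all size-3 subsets: none covers 18 outcomes (max 17/18)
inputs {2, 3, 4, 6} (size 4) cover everything; no size-4 subset with a lexicographically smaller index list covers all 18
Answer: 4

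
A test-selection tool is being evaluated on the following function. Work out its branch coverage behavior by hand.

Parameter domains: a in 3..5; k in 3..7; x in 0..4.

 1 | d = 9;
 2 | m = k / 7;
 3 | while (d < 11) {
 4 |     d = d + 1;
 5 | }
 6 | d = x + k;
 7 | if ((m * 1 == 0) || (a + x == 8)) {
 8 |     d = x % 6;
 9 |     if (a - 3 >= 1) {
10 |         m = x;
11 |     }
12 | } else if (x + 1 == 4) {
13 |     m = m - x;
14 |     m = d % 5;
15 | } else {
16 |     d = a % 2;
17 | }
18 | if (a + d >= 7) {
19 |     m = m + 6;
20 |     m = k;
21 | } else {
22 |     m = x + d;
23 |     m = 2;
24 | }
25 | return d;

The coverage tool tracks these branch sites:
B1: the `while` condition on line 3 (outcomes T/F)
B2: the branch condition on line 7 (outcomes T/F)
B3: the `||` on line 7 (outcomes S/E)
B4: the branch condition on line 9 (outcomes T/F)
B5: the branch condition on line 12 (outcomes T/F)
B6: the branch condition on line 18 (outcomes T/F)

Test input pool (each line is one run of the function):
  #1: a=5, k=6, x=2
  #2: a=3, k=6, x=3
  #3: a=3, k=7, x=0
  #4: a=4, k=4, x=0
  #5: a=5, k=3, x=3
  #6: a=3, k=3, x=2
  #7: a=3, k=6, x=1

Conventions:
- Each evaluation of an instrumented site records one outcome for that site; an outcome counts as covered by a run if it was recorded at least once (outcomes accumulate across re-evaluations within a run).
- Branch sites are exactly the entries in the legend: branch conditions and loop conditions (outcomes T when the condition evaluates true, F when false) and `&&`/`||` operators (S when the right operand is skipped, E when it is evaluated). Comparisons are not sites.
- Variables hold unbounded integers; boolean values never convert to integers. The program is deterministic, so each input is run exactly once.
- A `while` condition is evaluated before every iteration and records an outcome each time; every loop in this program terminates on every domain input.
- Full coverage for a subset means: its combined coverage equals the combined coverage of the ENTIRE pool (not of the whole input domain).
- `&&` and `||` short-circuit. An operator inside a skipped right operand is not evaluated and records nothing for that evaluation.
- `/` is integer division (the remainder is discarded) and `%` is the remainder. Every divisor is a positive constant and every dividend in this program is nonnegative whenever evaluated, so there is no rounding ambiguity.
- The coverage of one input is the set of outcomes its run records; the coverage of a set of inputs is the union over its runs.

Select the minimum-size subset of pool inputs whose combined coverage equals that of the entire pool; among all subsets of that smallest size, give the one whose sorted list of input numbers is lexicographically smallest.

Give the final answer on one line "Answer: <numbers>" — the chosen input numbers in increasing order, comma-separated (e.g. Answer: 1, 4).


#1 (a=5, k=6, x=2) -> B1->T, B1->T, B1->F, B3->S, B2->T, B4->T, B6->T; covered: B1=T, B1=F, B2=T, B3=S, B4=T, B6=T
#2 (a=3, k=6, x=3) -> B1->T, B1->T, B1->F, B3->S, B2->T, B4->F, B6->F; covered: B1=T, B1=F, B2=T, B3=S, B4=F, B6=F
#3 (a=3, k=7, x=0) -> B1->T, B1->T, B1->F, B3->E, B2->F, B5->F, B6->F; covered: B1=T, B1=F, B2=F, B3=E, B5=F, B6=F
#4 (a=4, k=4, x=0) -> B1->T, B1->T, B1->F, B3->S, B2->T, B4->T, B6->F; covered: B1=T, B1=F, B2=T, B3=S, B4=T, B6=F
#5 (a=5, k=3, x=3) -> B1->T, B1->T, B1->F, B3->S, B2->T, B4->T, B6->T; covered: B1=T, B1=F, B2=T, B3=S, B4=T, B6=T
#6 (a=3, k=3, x=2) -> B1->T, B1->T, B1->F, B3->S, B2->T, B4->F, B6->F; covered: B1=T, B1=F, B2=T, B3=S, B4=F, B6=F
#7 (a=3, k=6, x=1) -> B1->T, B1->T, B1->F, B3->S, B2->T, B4->F, B6->F; covered: B1=T, B1=F, B2=T, B3=S, B4=F, B6=F
union over all inputs: B1=T, B1=F, B2=T, B2=F, B3=S, B3=E, B4=T, B4=F, B5=F, B6=T, B6=F (11 outcomes)
no size-1 subset reaches all 11 outcomes (best union: 6/11)
no size-2 subset reaches all 11 outcomes (best union: 10/11)
the canonical winner is {1, 2, 3}: size 3, full 11-outcome coverage, earliest index list among size-3 covers
Answer: 1, 2, 3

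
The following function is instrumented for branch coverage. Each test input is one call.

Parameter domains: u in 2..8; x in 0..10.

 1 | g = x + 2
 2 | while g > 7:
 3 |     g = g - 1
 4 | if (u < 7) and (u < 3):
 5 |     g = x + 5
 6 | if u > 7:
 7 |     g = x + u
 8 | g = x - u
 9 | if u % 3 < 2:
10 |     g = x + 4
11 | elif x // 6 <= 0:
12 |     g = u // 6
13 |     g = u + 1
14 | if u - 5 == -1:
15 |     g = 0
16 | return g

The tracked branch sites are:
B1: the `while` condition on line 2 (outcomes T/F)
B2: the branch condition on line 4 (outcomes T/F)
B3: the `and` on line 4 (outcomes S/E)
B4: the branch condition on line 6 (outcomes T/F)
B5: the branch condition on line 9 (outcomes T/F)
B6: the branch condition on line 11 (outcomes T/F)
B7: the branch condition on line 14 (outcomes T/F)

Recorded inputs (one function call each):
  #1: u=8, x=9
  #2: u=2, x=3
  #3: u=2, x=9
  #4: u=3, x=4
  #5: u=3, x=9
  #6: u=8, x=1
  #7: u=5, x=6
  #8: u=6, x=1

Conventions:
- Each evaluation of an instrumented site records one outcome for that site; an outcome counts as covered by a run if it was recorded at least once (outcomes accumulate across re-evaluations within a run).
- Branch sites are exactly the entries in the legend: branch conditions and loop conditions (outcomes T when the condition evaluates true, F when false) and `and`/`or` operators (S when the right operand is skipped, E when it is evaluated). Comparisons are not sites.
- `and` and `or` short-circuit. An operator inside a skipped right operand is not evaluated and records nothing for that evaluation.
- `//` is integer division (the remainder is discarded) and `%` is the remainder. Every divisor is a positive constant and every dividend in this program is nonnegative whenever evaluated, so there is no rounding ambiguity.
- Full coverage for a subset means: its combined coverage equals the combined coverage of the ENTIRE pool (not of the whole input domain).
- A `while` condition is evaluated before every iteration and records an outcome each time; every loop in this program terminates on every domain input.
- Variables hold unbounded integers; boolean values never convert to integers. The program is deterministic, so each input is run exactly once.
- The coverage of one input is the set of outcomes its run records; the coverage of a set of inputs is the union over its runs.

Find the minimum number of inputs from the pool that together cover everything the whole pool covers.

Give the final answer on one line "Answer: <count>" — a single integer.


run #1 (u=8, x=9) runs B1->T, B1->T, B1->T, B1->T, B1->F, B3->S, B2->F, B4->T, B5->F, B6->F, B7->F; records B1=T, B1=F, B2=F, B3=S, B4=T, B5=F, B6=F, B7=F
run #2 (u=2, x=3) runs B1->F, B3->E, B2->T, B4->F, B5->F, B6->T, B7->F; records B1=F, B2=T, B3=E, B4=F, B5=F, B6=T, B7=F
run #3 (u=2, x=9) runs B1->T, B1->T, B1->T, B1->T, B1->F, B3->E, B2->T, B4->F, B5->F, B6->F, B7->F; records B1=T, B1=F, B2=T, B3=E, B4=F, B5=F, B6=F, B7=F
run #4 (u=3, x=4) runs B1->F, B3->E, B2->F, B4->F, B5->T, B7->F; records B1=F, B2=F, B3=E, B4=F, B5=T, B7=F
run #5 (u=3, x=9) runs B1->T, B1->T, B1->T, B1->T, B1->F, B3->E, B2->F, B4->F, B5->T, B7->F; records B1=T, B1=F, B2=F, B3=E, B4=F, B5=T, B7=F
run #6 (u=8, x=1) runs B1->F, B3->S, B2->F, B4->T, B5->F, B6->T, B7->F; records B1=F, B2=F, B3=S, B4=T, B5=F, B6=T, B7=F
run #7 (u=5, x=6) runs B1->T, B1->F, B3->E, B2->F, B4->F, B5->F, B6->F, B7->F; records B1=T, B1=F, B2=F, B3=E, B4=F, B5=F, B6=F, B7=F
run #8 (u=6, x=1) runs B1->F, B3->E, B2->F, B4->F, B5->T, B7->F; records B1=F, B2=F, B3=E, B4=F, B5=T, B7=F
pool-wide coverage (13 outcomes): B1=T, B1=F, B2=T, B2=F, B3=S, B3=E, B4=T, B4=F, B5=T, B5=F, B6=T, B6=F, B7=F
size 1 is not enough: best union over all size-1 subsets is 8/13
size 2 is not enough: best union over all size-2 subsets is 12/13
at size 3, {1, 2, 4} reaches all 13 outcomes; every lexicographically earlier size-3 subset fails
Answer: 3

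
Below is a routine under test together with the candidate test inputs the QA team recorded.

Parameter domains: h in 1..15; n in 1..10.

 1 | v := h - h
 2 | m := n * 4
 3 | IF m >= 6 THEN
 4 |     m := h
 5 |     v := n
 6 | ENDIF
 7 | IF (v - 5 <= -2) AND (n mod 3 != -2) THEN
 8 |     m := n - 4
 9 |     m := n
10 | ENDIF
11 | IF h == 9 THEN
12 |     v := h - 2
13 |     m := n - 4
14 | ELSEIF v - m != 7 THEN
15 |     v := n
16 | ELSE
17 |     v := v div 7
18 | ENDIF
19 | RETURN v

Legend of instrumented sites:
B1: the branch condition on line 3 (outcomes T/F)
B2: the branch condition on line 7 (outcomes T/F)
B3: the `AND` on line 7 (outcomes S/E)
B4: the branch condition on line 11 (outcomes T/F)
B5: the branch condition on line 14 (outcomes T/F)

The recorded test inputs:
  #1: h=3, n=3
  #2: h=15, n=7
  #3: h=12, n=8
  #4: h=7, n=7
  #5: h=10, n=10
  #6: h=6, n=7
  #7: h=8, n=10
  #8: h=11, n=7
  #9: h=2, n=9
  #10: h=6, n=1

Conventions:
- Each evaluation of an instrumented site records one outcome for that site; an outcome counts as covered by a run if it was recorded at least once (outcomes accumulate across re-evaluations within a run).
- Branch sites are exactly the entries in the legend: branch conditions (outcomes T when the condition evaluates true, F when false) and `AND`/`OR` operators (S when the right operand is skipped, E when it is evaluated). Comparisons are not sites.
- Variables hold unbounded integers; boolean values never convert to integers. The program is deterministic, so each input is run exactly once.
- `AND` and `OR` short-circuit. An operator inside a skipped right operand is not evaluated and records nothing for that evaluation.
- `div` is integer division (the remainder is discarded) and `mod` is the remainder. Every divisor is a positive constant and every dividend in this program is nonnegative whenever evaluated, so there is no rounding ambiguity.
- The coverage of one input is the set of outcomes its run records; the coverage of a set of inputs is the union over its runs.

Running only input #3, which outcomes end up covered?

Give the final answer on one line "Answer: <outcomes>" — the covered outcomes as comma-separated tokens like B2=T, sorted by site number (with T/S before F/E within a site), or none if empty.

Simulating input #3 (h=12, n=8) step by step:
  B1->T, B3->S, B2->F, B4->F, B5->T
deduplicating events, the covered set is: B1=T, B2=F, B3=S, B4=F, B5=T

Answer: B1=T, B2=F, B3=S, B4=F, B5=T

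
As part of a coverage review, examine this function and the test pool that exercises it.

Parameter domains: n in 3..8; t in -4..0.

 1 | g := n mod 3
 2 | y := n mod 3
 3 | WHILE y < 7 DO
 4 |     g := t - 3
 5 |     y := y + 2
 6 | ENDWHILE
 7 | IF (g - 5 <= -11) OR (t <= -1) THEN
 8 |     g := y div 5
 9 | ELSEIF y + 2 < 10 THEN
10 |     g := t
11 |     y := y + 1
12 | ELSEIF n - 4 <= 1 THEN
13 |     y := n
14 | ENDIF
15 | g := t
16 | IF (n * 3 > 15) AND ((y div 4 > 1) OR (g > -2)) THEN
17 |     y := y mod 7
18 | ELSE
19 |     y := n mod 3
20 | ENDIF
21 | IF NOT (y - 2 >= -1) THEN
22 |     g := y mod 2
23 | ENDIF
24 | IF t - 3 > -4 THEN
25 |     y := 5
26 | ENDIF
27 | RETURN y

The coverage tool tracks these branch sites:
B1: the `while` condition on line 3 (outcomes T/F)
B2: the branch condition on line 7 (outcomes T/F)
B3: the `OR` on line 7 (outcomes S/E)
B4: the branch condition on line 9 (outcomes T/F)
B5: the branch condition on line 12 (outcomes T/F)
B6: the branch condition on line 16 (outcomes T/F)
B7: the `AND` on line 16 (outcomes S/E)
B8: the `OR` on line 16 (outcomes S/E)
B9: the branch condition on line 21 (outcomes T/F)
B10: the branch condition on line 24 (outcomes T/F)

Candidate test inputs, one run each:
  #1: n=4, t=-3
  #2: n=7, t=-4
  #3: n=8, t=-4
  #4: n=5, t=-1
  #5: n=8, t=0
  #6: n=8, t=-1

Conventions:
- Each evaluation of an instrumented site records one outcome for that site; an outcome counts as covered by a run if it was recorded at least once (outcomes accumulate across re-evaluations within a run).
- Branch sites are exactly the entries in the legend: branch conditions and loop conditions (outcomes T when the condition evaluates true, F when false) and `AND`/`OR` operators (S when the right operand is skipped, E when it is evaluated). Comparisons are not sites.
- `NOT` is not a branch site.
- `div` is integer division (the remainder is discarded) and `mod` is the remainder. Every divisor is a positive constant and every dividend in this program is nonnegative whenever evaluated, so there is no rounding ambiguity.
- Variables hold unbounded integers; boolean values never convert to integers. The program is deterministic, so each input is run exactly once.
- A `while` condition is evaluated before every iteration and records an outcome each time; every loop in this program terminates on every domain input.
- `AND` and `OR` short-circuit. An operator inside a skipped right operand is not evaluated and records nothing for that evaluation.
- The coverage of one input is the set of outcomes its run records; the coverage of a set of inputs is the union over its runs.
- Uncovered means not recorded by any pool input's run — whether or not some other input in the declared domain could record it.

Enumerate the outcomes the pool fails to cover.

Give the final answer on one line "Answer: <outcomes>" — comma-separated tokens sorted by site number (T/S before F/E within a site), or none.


#1 (n=4, t=-3) -> B1->T, B1->T, B1->T, B1->F, B3->S, B2->T, B7->S, B6->F, B9->F, B10->F; covered: B1=T, B1=F, B2=T, B3=S, B6=F, B7=S, B9=F, B10=F
#2 (n=7, t=-4) -> B1->T, B1->T, B1->T, B1->F, B3->S, B2->T, B7->E, B8->E, B6->F, B9->F, B10->F; covered: B1=T, B1=F, B2=T, B3=S, B6=F, B7=E, B8=E, B9=F, B10=F
#3 (n=8, t=-4) -> B1->T, B1->T, B1->T, B1->F, B3->S, B2->T, B7->E, B8->S, B6->T, B9->F, B10->F; covered: B1=T, B1=F, B2=T, B3=S, B6=T, B7=E, B8=S, B9=F, B10=F
#4 (n=5, t=-1) -> B1->T, B1->T, B1->T, B1->F, B3->E, B2->T, B7->S, B6->F, B9->F, B10->F; covered: B1=T, B1=F, B2=T, B3=E, B6=F, B7=S, B9=F, B10=F
#5 (n=8, t=0) -> B1->T, B1->T, B1->T, B1->F, B3->E, B2->F, B4->F, B5->F, B7->E, B8->S, B6->T, B9->F, B10->T; covered: B1=T, B1=F, B2=F, B3=E, B4=F, B5=F, B6=T, B7=E, B8=S, B9=F, B10=T
#6 (n=8, t=-1) -> B1->T, B1->T, B1->T, B1->F, B3->E, B2->T, B7->E, B8->S, B6->T, B9->F, B10->F; covered: B1=T, B1=F, B2=T, B3=E, B6=T, B7=E, B8=S, B9=F, B10=F
union over the pool: B1=T, B1=F, B2=T, B2=F, B3=S, B3=E, B4=F, B5=F, B6=T, B6=F, B7=S, B7=E, B8=S, B8=E, B9=F, B10=T, B10=F
uncovered (3 of 20): B4=T, B5=T, B9=T
Answer: B4=T, B5=T, B9=T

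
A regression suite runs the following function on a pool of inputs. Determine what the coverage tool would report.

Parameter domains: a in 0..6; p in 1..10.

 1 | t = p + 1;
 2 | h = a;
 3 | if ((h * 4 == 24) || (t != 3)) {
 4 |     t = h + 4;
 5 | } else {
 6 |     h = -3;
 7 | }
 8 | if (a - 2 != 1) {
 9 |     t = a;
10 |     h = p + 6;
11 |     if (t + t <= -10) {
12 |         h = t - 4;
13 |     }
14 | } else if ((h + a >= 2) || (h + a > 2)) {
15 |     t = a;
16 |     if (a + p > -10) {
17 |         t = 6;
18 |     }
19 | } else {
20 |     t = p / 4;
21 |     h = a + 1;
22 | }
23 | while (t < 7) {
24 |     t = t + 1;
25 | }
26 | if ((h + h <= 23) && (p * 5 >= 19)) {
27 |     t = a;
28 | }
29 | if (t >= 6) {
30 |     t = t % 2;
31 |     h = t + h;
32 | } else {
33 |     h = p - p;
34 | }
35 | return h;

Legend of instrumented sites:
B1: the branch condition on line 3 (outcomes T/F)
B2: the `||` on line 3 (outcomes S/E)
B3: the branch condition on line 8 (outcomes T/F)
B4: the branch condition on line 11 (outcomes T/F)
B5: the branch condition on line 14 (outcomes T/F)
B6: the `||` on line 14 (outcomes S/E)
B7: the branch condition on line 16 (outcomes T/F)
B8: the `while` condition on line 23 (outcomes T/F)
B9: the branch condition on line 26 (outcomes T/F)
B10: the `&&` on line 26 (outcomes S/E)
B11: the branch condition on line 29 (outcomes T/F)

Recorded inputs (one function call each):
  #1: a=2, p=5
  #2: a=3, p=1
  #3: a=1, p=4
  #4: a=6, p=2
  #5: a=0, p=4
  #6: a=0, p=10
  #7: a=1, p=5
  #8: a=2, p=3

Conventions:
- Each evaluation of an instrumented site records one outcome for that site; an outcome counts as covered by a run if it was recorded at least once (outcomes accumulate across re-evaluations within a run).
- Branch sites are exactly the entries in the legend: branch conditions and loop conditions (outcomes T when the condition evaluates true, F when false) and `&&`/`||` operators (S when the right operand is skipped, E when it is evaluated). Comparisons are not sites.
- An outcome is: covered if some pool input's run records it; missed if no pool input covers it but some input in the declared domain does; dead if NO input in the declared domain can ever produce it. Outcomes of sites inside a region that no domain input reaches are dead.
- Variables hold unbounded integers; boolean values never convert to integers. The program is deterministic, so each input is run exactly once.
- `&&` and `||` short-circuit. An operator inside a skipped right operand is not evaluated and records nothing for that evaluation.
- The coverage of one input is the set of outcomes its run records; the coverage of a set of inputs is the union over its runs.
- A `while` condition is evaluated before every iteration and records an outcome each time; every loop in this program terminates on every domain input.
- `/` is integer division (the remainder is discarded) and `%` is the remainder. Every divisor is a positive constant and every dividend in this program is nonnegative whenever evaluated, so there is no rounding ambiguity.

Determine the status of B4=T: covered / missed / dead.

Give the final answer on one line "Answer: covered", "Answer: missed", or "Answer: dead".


no pool input records B4=T
checking all 70 inputs in the declared domain: B4=T is never recorded -> dead
Answer: dead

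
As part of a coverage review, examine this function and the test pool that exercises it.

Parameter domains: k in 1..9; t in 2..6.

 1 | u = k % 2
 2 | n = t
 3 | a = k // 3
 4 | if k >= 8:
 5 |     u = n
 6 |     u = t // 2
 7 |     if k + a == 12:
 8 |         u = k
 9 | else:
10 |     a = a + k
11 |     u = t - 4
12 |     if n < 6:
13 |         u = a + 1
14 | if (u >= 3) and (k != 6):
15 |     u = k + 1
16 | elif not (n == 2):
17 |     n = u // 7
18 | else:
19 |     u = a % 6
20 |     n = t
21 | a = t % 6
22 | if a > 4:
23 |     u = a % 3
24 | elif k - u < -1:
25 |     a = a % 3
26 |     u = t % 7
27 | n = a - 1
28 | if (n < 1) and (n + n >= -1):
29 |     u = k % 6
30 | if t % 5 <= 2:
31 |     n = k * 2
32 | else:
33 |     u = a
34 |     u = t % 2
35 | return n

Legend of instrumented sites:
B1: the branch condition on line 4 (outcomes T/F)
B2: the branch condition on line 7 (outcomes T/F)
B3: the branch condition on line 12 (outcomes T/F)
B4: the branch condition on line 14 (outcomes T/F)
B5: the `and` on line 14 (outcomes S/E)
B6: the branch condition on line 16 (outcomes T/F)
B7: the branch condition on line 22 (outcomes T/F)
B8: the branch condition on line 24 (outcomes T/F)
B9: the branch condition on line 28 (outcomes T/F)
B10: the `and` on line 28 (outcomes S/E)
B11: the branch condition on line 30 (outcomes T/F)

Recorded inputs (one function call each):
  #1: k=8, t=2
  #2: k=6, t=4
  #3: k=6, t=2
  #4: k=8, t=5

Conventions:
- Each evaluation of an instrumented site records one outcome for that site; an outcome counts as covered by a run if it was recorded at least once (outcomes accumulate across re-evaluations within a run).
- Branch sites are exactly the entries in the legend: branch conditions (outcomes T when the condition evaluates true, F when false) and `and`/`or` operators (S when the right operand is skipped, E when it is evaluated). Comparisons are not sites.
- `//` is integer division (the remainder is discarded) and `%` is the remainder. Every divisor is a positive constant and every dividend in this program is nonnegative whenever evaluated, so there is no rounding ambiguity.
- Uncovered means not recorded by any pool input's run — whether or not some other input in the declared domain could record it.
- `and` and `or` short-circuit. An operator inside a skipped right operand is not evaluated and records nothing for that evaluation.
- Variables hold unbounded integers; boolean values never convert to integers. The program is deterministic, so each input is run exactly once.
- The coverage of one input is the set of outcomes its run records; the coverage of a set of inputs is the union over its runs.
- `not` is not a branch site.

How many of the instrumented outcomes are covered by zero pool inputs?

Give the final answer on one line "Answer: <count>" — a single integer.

run #1 (k=8, t=2) records B1=T, B2=F, B4=F, B5=S, B6=F, B7=F, B8=F, B9=F, B10=S, B11=T
run #2 (k=6, t=4) records B1=F, B3=T, B4=F, B5=E, B6=T, B7=F, B8=T, B9=T, B10=E, B11=F
run #3 (k=6, t=2) records B1=F, B3=T, B4=F, B5=E, B6=F, B7=F, B8=F, B9=F, B10=S, B11=T
run #4 (k=8, t=5) records B1=T, B2=F, B4=F, B5=S, B6=T, B7=T, B9=F, B10=S, B11=T
union over the pool: B1=T, B1=F, B2=F, B3=T, B4=F, B5=S, B5=E, B6=T, B6=F, B7=T, B7=F, B8=T, B8=F, B9=T, B9=F, B10=S, B10=E, B11=T, B11=F
uncovered (3 of 22): B2=T, B3=F, B4=T

Answer: 3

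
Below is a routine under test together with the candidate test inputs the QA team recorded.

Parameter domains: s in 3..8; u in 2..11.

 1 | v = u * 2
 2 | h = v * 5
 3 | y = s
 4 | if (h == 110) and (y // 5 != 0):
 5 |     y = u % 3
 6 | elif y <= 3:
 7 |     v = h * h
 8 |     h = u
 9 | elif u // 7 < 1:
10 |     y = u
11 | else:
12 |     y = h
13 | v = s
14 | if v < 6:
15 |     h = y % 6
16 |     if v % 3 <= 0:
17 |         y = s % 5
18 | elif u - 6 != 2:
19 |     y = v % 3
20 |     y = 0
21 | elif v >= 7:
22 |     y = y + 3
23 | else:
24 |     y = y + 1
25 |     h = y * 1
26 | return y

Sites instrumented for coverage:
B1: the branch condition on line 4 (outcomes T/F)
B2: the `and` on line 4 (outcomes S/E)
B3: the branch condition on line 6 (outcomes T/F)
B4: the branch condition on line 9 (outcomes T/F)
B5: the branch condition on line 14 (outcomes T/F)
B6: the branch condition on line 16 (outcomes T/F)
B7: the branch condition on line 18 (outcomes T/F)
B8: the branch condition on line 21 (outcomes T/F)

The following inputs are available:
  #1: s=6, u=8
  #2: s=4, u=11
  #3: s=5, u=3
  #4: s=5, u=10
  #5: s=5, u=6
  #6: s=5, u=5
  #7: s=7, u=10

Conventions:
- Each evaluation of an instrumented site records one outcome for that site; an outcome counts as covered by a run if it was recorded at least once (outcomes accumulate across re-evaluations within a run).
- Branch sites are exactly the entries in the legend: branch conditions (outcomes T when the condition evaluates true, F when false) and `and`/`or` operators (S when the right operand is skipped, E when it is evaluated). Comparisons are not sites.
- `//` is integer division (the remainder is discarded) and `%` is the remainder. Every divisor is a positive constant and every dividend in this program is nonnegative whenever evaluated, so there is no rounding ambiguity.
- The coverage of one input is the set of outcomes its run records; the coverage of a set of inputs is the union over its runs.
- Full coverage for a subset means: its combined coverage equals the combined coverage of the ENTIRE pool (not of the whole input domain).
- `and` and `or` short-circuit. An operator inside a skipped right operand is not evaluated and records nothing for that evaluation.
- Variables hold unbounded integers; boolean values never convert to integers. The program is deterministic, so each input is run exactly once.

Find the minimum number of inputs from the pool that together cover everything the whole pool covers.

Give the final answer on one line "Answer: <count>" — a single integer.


run #1 (s=6, u=8) runs B2->S, B1->F, B3->F, B4->F, B5->F, B7->F, B8->F; records B1=F, B2=S, B3=F, B4=F, B5=F, B7=F, B8=F
run #2 (s=4, u=11) runs B2->E, B1->F, B3->F, B4->F, B5->T, B6->F; records B1=F, B2=E, B3=F, B4=F, B5=T, B6=F
run #3 (s=5, u=3) runs B2->S, B1->F, B3->F, B4->T, B5->T, B6->F; records B1=F, B2=S, B3=F, B4=T, B5=T, B6=F
run #4 (s=5, u=10) runs B2->S, B1->F, B3->F, B4->F, B5->T, B6->F; records B1=F, B2=S, B3=F, B4=F, B5=T, B6=F
run #5 (s=5, u=6) runs B2->S, B1->F, B3->F, B4->T, B5->T, B6->F; records B1=F, B2=S, B3=F, B4=T, B5=T, B6=F
run #6 (s=5, u=5) runs B2->S, B1->F, B3->F, B4->T, B5->T, B6->F; records B1=F, B2=S, B3=F, B4=T, B5=T, B6=F
run #7 (s=7, u=10) runs B2->S, B1->F, B3->F, B4->F, B5->F, B7->T; records B1=F, B2=S, B3=F, B4=F, B5=F, B7=T
together the pool reaches 12 outcomes: B1=F, B2=S, B2=E, B3=F, B4=T, B4=F, B5=T, B5=F, B6=F, B7=T, B7=F, B8=F
no size-1 subset reaches all 12 outcomes (best union: 7/12)
no size-2 subset reaches all 12 outcomes (best union: 10/12)
no size-3 subset reaches all 12 outcomes (best union: 11/12)
inputs {1, 2, 3, 7} (size 4) cover everything; no size-4 subset with a lexicographically smaller index list covers all 12
Answer: 4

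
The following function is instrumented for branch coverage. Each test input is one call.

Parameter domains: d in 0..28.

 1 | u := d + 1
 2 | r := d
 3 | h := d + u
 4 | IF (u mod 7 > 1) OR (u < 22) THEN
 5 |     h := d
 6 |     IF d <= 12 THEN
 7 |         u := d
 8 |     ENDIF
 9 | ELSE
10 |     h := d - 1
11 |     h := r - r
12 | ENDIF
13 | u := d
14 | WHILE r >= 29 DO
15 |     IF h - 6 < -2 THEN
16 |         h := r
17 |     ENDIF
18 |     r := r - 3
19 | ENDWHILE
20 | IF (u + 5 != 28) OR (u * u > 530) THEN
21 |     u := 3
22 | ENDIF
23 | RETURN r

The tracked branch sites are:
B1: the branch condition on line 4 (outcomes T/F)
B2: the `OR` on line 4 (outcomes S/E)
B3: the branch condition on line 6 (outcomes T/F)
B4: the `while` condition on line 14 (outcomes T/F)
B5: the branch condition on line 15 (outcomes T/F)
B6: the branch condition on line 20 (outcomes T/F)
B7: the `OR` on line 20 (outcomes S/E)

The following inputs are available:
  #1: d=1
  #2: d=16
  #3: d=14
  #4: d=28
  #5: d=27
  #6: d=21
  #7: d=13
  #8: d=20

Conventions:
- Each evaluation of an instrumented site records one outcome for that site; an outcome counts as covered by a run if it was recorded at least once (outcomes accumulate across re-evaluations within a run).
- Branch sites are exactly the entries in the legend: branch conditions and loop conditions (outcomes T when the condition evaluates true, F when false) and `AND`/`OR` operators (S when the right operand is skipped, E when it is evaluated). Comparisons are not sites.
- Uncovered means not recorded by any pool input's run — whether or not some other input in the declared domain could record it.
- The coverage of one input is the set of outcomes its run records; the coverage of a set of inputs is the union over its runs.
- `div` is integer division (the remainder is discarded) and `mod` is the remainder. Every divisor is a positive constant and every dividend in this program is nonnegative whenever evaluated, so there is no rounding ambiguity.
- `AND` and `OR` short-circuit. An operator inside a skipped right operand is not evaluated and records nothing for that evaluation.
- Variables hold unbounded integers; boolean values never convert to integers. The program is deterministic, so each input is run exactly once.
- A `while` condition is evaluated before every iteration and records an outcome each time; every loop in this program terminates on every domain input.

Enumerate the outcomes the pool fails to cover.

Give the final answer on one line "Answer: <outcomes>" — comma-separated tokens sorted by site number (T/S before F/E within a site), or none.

test 1 (d=1) fires B2->S, B1->T, B3->T, B4->F, B7->S, B6->T; hits B1=T, B2=S, B3=T, B4=F, B6=T, B7=S
test 2 (d=16) fires B2->S, B1->T, B3->F, B4->F, B7->S, B6->T; hits B1=T, B2=S, B3=F, B4=F, B6=T, B7=S
test 3 (d=14) fires B2->E, B1->T, B3->F, B4->F, B7->S, B6->T; hits B1=T, B2=E, B3=F, B4=F, B6=T, B7=S
test 4 (d=28) fires B2->E, B1->F, B4->F, B7->S, B6->T; hits B1=F, B2=E, B4=F, B6=T, B7=S
test 5 (d=27) fires B2->E, B1->F, B4->F, B7->S, B6->T; hits B1=F, B2=E, B4=F, B6=T, B7=S
test 6 (d=21) fires B2->E, B1->F, B4->F, B7->S, B6->T; hits B1=F, B2=E, B4=F, B6=T, B7=S
test 7 (d=13) fires B2->E, B1->T, B3->F, B4->F, B7->S, B6->T; hits B1=T, B2=E, B3=F, B4=F, B6=T, B7=S
test 8 (d=20) fires B2->E, B1->T, B3->F, B4->F, B7->S, B6->T; hits B1=T, B2=E, B3=F, B4=F, B6=T, B7=S
union over the pool: B1=T, B1=F, B2=S, B2=E, B3=T, B3=F, B4=F, B6=T, B7=S
uncovered (5 of 14): B4=T, B5=T, B5=F, B6=F, B7=E

Answer: B4=T, B5=T, B5=F, B6=F, B7=E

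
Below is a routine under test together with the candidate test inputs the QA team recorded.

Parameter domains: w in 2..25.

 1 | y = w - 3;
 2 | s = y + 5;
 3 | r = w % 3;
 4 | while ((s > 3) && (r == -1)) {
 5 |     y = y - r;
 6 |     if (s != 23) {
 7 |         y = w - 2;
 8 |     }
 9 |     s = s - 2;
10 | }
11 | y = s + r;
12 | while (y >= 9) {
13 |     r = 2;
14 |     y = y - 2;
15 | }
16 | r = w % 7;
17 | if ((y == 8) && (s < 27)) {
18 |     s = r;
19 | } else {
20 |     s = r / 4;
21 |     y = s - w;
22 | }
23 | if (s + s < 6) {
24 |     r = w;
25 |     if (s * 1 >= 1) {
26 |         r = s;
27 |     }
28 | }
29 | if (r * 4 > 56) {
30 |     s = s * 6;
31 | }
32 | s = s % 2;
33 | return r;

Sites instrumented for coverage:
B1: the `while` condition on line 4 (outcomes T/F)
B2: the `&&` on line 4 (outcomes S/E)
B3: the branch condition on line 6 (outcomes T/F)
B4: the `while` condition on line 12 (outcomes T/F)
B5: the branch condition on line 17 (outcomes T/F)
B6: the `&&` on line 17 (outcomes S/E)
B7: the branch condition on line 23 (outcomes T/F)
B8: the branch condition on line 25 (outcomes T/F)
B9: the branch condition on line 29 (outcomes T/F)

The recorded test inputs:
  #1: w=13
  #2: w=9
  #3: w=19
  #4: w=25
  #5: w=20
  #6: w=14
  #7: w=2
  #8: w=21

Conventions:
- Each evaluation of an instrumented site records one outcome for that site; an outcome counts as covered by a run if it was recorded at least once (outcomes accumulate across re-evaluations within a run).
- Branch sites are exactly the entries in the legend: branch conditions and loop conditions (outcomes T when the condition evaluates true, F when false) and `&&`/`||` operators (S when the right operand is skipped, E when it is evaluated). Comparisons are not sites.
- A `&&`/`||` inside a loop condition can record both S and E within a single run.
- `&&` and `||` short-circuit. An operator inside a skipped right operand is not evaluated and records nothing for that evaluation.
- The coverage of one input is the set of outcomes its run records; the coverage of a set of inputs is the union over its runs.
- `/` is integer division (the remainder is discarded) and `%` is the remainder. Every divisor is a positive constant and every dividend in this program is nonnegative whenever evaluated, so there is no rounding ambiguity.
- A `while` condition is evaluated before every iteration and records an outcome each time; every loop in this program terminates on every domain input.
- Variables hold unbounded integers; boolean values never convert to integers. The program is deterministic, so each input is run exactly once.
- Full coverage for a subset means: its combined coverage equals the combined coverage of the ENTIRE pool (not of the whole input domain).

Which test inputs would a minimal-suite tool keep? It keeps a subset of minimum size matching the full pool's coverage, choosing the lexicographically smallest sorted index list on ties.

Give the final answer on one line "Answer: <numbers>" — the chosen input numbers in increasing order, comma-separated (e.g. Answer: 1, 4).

run #1 (w=13) runs B2->E, B1->F, B4->T, B4->T, B4->T, B4->T, B4->F, B6->E, B5->T, B7->F, B9->F; records B1=F, B2=E, B4=T, B4=F, B5=T, B6=E, B7=F, B9=F
run #2 (w=9) runs B2->E, B1->F, B4->T, B4->T, B4->F, B6->S, B5->F, B7->T, B8->F, B9->F; records B1=F, B2=E, B4=T, B4=F, B5=F, B6=S, B7=T, B8=F, B9=F
run #3 (w=19) runs B2->E, B1->F, B4->T, B4->T, B4->T, B4->T, B4->T, B4->T, B4->T, B4->F, B6->E, B5->T, B7->F, B9->F; records B1=F, B2=E, B4=T, B4=F, B5=T, B6=E, B7=F, B9=F
run #4 (w=25) runs B2->E, B1->F, B4->T, B4->T, B4->T, B4->T, B4->T, B4->T, B4->T, B4->T, B4->T, B4->T, B4->F, B6->E, ...; records B1=F, B2=E, B4=T, B4=F, B5=F, B6=E, B7=T, B8=T, B9=F
run #5 (w=20) runs B2->E, B1->F, B4->T, B4->T, B4->T, B4->T, B4->T, B4->T, B4->T, B4->T, B4->F, B6->E, B5->T, B7->F, ...; records B1=F, B2=E, B4=T, B4=F, B5=T, B6=E, B7=F, B9=F
run #6 (w=14) runs B2->E, B1->F, B4->T, B4->T, B4->T, B4->T, B4->T, B4->F, B6->E, B5->T, B7->T, B8->F, B9->F; records B1=F, B2=E, B4=T, B4=F, B5=T, B6=E, B7=T, B8=F, B9=F
run #7 (w=2) runs B2->E, B1->F, B4->F, B6->S, B5->F, B7->T, B8->F, B9->F; records B1=F, B2=E, B4=F, B5=F, B6=S, B7=T, B8=F, B9=F
run #8 (w=21) runs B2->E, B1->F, B4->T, B4->T, B4->T, B4->T, B4->T, B4->T, B4->T, B4->T, B4->F, B6->S, B5->F, B7->T, ...; records B1=F, B2=E, B4=T, B4=F, B5=F, B6=S, B7=T, B8=F, B9=T
pool-wide coverage (14 outcomes): B1=F, B2=E, B4=T, B4=F, B5=T, B5=F, B6=S, B6=E, B7=T, B7=F, B8=T, B8=F, B9=T, B9=F
no size-1 subset reaches all 14 outcomes (best union: 9/14)
no size-2 subset reaches all 14 outcomes (best union: 13/14)
size 3: inputs {1, 4, 8} cover all 14 outcomes, and no lexicographically smaller subset of this size does

Answer: 1, 4, 8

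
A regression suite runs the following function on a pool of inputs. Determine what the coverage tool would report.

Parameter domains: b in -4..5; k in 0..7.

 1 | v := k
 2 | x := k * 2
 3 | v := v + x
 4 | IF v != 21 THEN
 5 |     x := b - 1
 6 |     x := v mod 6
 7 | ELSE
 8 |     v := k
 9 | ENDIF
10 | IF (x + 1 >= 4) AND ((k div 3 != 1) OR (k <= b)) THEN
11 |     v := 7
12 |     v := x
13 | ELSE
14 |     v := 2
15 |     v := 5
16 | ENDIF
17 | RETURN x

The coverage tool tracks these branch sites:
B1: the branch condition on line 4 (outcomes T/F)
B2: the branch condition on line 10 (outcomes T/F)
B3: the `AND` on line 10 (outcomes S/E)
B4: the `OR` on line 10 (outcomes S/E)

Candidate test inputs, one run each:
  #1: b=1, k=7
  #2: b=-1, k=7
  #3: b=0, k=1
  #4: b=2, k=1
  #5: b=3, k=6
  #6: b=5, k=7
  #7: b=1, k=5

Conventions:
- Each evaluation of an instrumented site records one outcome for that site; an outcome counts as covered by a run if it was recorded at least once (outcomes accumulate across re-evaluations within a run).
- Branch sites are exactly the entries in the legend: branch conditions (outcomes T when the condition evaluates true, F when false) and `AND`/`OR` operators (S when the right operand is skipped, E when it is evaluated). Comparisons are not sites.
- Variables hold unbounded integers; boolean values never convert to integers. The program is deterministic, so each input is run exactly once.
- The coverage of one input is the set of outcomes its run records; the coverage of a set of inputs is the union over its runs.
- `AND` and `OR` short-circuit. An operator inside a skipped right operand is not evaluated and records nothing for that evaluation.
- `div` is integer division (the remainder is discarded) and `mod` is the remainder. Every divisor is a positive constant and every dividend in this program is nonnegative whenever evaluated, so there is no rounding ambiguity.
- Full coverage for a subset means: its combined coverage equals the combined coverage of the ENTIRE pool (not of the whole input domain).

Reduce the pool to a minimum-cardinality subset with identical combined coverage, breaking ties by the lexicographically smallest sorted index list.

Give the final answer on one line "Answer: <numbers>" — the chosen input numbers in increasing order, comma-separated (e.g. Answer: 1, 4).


run #1 (b=1, k=7) runs B1->F, B3->E, B4->S, B2->T; records B1=F, B2=T, B3=E, B4=S
run #2 (b=-1, k=7) runs B1->F, B3->E, B4->S, B2->T; records B1=F, B2=T, B3=E, B4=S
run #3 (b=0, k=1) runs B1->T, B3->E, B4->S, B2->T; records B1=T, B2=T, B3=E, B4=S
run #4 (b=2, k=1) runs B1->T, B3->E, B4->S, B2->T; records B1=T, B2=T, B3=E, B4=S
run #5 (b=3, k=6) runs B1->T, B3->S, B2->F; records B1=T, B2=F, B3=S
run #6 (b=5, k=7) runs B1->F, B3->E, B4->S, B2->T; records B1=F, B2=T, B3=E, B4=S
run #7 (b=1, k=5) runs B1->T, B3->E, B4->E, B2->F; records B1=T, B2=F, B3=E, B4=E
pool-wide coverage (8 outcomes): B1=T, B1=F, B2=T, B2=F, B3=S, B3=E, B4=S, B4=E
size 1 is not enough: best union over all size-1 subsets is 4/8
size 2 is not enough: best union over all size-2 subsets is 7/8
inputs {1, 5, 7} (size 3) cover everything; no size-3 subset with a lexicographically smaller index list covers all 8
Answer: 1, 5, 7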